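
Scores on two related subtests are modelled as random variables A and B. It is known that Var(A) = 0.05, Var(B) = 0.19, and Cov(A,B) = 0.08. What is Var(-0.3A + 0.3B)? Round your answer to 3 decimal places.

Var(-0.3A + 0.3B) = (-0.3)²·Var(A) + (0.3)²·Var(B) + 2·(-0.3)·(0.3)·Cov(A,B)
= 0.09·0.05 + 0.09·0.19 + -0.18·0.08 = 0.0072

0.007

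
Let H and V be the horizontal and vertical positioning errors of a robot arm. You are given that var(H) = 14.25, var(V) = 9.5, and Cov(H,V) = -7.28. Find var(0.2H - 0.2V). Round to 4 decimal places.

var(0.2H - 0.2V) = (0.2)²·var(H) + (-0.2)²·var(V) + 2·(0.2)·(-0.2)·Cov(H,V)
= 0.04·14.25 + 0.04·9.5 + -0.08·-7.28 = 1.5324

1.5324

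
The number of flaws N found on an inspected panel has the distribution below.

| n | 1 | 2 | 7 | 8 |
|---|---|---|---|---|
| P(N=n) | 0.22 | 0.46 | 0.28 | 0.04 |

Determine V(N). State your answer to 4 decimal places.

6.6436

E[N] = (1)(0.22) + (2)(0.46) + (7)(0.28) + (8)(0.04) = 3.42
E[N²] = (1)²(0.22) + (2)²(0.46) + (7)²(0.28) + (8)²(0.04) = 18.34
V(N) = E[N²] − (E[N])² = 18.34 − (3.42)² = 6.6436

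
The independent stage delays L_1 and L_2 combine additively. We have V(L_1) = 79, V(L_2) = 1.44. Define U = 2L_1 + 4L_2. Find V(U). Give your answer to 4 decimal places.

339.0400

By independence, V(U) = (2)²V(L_1) + (4)²V(L_2)
= (2)²·79 + (4)²·1.44 = 339.04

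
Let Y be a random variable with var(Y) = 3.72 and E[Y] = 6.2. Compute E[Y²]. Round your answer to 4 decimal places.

E[Y²] = var(Y) + (E[Y])² = 3.72 + (6.2)² = 42.16

42.1600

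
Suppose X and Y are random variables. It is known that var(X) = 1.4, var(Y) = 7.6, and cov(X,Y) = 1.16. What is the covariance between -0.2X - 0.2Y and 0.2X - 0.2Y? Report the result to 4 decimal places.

0.2480

cov(-0.2X - 0.2Y, 0.2X - 0.2Y) = (-0.2)(0.2)var(X) + (-0.2)(-0.2)var(Y) + [(-0.2)(-0.2) + (-0.2)(0.2)]cov(X,Y)
= -0.04·1.4 + 0.04·7.6 + 0·1.16 = 0.248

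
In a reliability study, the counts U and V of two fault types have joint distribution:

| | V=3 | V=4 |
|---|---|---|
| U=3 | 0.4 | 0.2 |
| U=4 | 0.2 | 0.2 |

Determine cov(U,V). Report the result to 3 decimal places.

E[U] = 3.4,  E[V] = 3.4
E[UV] = 11.6
cov(U,V) = E[UV] − E[U]E[V] = 11.6 − (3.4)(3.4) = 0.04

0.040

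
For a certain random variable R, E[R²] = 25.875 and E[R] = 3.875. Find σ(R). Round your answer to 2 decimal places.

Var(R) = 25.875 − (3.875)² = 10.859375
σ(R) = √10.859375 ≈ 3.30

3.30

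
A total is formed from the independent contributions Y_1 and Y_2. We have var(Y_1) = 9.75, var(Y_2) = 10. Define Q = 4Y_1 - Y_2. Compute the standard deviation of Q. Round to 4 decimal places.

12.8841

By independence, var(Q) = (4)²var(Y_1) + (-1)²var(Y_2)
= (4)²·9.75 + (-1)²·10 = 166
σ(Q) = √166 ≈ 12.8841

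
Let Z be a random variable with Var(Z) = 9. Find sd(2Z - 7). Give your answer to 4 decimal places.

6.0000

Var(2Z - 7) = (2)²·9 = 36
sd(2Z - 7) = √36 ≈ 6.0000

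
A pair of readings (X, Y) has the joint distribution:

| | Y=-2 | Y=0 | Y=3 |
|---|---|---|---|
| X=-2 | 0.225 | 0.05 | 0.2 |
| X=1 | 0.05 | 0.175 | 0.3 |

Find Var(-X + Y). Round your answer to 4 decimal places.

E[X] = -0.425,  E[Y] = 0.95,  E[XY] = 0.5
Var(X) = 2.425 − (-0.425)² = 2.244375;  Var(Y) = 5.6 − (0.95)² = 4.6975
Cov(X,Y) = 0.5 − (-0.425)(0.95) = 0.90375
Var(-X + Y) = (-1)²·2.244375 + (1)²·4.6975 + 2·(-1)·(1)·0.90375 = 5.134375

5.1344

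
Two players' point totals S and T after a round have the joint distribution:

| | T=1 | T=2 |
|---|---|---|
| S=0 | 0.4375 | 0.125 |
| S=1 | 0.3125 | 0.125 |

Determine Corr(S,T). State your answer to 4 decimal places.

E[S] = 0.4375,  E[T] = 1.25
E[ST] = 0.5625
Cov(S,T) = E[ST] − E[S]E[T] = 0.5625 − (0.4375)(1.25) = 0.015625
Var(S) = 0.24609375,  Var(T) = 0.1875
ρ = 0.015625 / √(0.24609375·0.1875) ≈ 0.0727

0.0727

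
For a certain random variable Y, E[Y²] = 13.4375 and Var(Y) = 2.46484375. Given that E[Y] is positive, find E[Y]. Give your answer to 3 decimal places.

3.313

(E[Y])² = E[Y²] − Var(Y) = 13.4375 − 2.46484375 = 10.97265625
E[Y] = √10.97265625 = 3.3125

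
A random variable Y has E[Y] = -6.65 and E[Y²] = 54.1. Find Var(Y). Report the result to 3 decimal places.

9.878

Var(Y) = 54.1 − (-6.65)² = 9.8775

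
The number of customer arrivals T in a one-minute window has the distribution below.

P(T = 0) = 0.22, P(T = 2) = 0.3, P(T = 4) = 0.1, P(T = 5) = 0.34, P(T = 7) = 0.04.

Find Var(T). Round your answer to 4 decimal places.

E[T] = (0)(0.22) + (2)(0.3) + (4)(0.1) + (5)(0.34) + (7)(0.04) = 2.98
E[T²] = (0)²(0.22) + (2)²(0.3) + (4)²(0.1) + (5)²(0.34) + (7)²(0.04) = 13.26
Var(T) = E[T²] − (E[T])² = 13.26 − (2.98)² = 4.3796

4.3796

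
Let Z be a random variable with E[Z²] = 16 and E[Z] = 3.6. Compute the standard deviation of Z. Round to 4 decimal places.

1.7436

var(Z) = 16 − (3.6)² = 3.04
SD(Z) = √3.04 ≈ 1.7436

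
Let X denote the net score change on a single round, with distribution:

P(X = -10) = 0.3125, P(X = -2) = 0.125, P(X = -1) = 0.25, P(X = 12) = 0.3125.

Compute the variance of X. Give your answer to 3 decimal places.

E[X] = (-10)(0.3125) + (-2)(0.125) + (-1)(0.25) + (12)(0.3125) = 0.125
E[X²] = (-10)²(0.3125) + (-2)²(0.125) + (-1)²(0.25) + (12)²(0.3125) = 77
var(X) = E[X²] − (E[X])² = 77 − (0.125)² = 76.984375

76.984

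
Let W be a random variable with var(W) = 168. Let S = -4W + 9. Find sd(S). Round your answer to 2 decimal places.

var(-4W + 9) = (-4)²·168 = 2688
sd(S) = √2688 ≈ 51.85

51.85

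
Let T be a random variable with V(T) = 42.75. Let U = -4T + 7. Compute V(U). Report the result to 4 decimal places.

684.0000

V(-4T + 7) = (-4)²·V(T) = 16·42.75 = 684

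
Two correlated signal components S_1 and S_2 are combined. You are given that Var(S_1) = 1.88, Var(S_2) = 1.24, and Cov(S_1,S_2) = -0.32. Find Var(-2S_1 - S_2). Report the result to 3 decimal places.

Var(-2S_1 - S_2) = (-2)²·Var(S_1) + (-1)²·Var(S_2) + 2·(-2)·(-1)·Cov(S_1,S_2)
= 4·1.88 + 1·1.24 + 4·-0.32 = 7.48

7.480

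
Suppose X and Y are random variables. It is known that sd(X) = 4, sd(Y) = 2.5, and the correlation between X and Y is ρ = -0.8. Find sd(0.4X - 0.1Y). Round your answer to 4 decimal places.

var(X) = (4)² = 16;  var(Y) = (2.5)² = 6.25
Cov(X,Y) = ρ·sd(X)·sd(Y) = -0.8·4·2.5 = -8
var(0.4X - 0.1Y) = (0.4)²·var(X) + (-0.1)²·var(Y) + 2·(0.4)·(-0.1)·Cov(X,Y)
= 0.16·16 + 0.01·6.25 + -0.08·-8 = 3.2625
sd(0.4X - 0.1Y) = √3.2625 ≈ 1.8062

1.8062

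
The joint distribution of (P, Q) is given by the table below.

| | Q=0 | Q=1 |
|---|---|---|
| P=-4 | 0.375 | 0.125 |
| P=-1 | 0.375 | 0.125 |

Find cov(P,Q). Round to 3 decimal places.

E[P] = -2.5,  E[Q] = 0.25
E[PQ] = -0.625
cov(P,Q) = E[PQ] − E[P]E[Q] = -0.625 − (-2.5)(0.25) = 0

0.000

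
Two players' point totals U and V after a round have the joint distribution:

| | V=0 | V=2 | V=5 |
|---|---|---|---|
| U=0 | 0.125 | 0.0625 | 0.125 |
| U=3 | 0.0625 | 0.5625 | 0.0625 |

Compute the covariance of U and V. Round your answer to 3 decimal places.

E[U] = 2.0625,  E[V] = 2.1875
E[UV] = 4.3125
Cov(U,V) = E[UV] − E[U]E[V] = 4.3125 − (2.0625)(2.1875) = -0.19921875

-0.199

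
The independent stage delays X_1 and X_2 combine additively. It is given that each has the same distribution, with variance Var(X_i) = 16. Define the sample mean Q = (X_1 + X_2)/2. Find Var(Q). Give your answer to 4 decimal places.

8.0000

By independence, Var(Q) = (0.5)²Var(X_1) + (0.5)²Var(X_2)
= (0.5)²·16 + (0.5)²·16 = 8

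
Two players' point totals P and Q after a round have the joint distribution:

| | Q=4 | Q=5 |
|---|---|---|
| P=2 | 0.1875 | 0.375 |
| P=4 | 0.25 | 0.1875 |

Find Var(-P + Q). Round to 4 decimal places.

1.4648

E[P] = 2.875,  E[Q] = 4.5625,  E[PQ] = 13
Var(P) = 9.25 − (2.875)² = 0.984375;  Var(Q) = 21.0625 − (4.5625)² = 0.24609375
Cov(P,Q) = 13 − (2.875)(4.5625) = -0.1171875
Var(-P + Q) = (-1)²·0.984375 + (1)²·0.24609375 + 2·(-1)·(1)·-0.1171875 = 1.46484375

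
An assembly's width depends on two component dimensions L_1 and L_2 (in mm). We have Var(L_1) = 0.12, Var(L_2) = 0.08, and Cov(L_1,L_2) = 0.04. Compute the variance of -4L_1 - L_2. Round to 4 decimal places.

Var(-4L_1 - L_2) = (-4)²·Var(L_1) + (-1)²·Var(L_2) + 2·(-4)·(-1)·Cov(L_1,L_2)
= 16·0.12 + 1·0.08 + 8·0.04 = 2.32

2.3200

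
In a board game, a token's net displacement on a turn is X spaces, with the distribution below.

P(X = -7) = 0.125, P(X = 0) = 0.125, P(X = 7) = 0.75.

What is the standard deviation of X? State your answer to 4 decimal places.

4.8718

E[X] = (-7)(0.125) + (0)(0.125) + (7)(0.75) = 4.375
E[X²] = (-7)²(0.125) + (0)²(0.125) + (7)²(0.75) = 42.875
var(X) = E[X²] − (E[X])² = 42.875 − (4.375)² = 23.734375
sd(X) = √23.734375 ≈ 4.8718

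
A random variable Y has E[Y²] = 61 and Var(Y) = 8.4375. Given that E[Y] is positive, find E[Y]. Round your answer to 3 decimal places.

(E[Y])² = E[Y²] − Var(Y) = 61 − 8.4375 = 52.5625
E[Y] = √52.5625 = 7.25

7.250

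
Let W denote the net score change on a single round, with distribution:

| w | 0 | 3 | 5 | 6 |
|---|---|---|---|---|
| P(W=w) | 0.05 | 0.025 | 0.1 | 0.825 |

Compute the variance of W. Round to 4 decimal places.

1.8994

E[W] = (0)(0.05) + (3)(0.025) + (5)(0.1) + (6)(0.825) = 5.525
E[W²] = (0)²(0.05) + (3)²(0.025) + (5)²(0.1) + (6)²(0.825) = 32.425
Var(W) = E[W²] − (E[W])² = 32.425 − (5.525)² = 1.899375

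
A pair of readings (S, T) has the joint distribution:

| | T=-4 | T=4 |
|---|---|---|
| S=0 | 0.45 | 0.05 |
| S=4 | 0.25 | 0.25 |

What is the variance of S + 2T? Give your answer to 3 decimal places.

E[S] = 2,  E[T] = -1.6,  E[ST] = 0
V(S) = 8 − (2)² = 4;  V(T) = 16 − (-1.6)² = 13.44
Cov(S,T) = 0 − (2)(-1.6) = 3.2
V(S + 2T) = (1)²·4 + (2)²·13.44 + 2·(1)·(2)·3.2 = 70.56

70.560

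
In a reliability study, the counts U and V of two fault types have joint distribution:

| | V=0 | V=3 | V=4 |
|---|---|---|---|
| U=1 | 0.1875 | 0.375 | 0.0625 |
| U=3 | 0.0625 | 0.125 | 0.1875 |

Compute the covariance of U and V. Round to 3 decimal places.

E[U] = 1.75,  E[V] = 2.5
E[UV] = 4.75
Cov(U,V) = E[UV] − E[U]E[V] = 4.75 − (1.75)(2.5) = 0.375

0.375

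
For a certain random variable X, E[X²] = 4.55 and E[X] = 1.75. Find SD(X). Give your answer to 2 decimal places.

var(X) = 4.55 − (1.75)² = 1.4875
SD(X) = √1.4875 ≈ 1.22

1.22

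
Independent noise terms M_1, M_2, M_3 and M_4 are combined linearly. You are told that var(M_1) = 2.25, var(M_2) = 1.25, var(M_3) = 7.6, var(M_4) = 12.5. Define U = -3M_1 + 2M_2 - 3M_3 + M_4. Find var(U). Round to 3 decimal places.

By independence, var(U) = (-3)²var(M_1) + (2)²var(M_2) + (-3)²var(M_3) + (1)²var(M_4)
= (-3)²·2.25 + (2)²·1.25 + (-3)²·7.6 + (1)²·12.5 = 106.15

106.150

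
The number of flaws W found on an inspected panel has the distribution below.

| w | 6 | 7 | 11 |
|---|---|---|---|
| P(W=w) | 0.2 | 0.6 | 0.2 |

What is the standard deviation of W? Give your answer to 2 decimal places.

E[W] = (6)(0.2) + (7)(0.6) + (11)(0.2) = 7.6
E[W²] = (6)²(0.2) + (7)²(0.6) + (11)²(0.2) = 60.8
V(W) = E[W²] − (E[W])² = 60.8 − (7.6)² = 3.04
SD(W) = √3.04 ≈ 1.74

1.74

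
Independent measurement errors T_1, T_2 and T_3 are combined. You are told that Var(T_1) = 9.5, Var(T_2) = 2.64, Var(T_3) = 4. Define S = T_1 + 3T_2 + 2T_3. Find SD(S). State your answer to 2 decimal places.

By independence, Var(S) = (1)²Var(T_1) + (3)²Var(T_2) + (2)²Var(T_3)
= (1)²·9.5 + (3)²·2.64 + (2)²·4 = 49.26
SD(S) = √49.26 ≈ 7.02

7.02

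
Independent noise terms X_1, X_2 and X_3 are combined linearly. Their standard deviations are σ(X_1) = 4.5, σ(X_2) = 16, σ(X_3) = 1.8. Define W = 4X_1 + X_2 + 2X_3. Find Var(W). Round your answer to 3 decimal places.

592.960

Var(X_1) = 20.25, Var(X_2) = 256, Var(X_3) = 3.24
By independence, Var(W) = (4)²Var(X_1) + (1)²Var(X_2) + (2)²Var(X_3)
= (4)²·20.25 + (1)²·256 + (2)²·3.24 = 592.96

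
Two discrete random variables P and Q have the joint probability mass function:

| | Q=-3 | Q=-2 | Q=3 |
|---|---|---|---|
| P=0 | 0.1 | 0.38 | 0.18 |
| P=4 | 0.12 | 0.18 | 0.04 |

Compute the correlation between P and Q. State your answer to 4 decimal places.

E[P] = 1.36,  E[Q] = -1.12
E[PQ] = -2.4
cov(P,Q) = E[PQ] − E[P]E[Q] = -2.4 − (1.36)(-1.12) = -0.8768
Var(P) = 3.5904,  Var(Q) = 4.9456
ρ = -0.8768 / √(3.5904·4.9456) ≈ -0.2081

-0.2081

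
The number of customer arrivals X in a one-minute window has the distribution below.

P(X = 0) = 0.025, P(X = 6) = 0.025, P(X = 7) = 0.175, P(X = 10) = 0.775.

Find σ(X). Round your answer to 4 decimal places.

1.9260

E[X] = (0)(0.025) + (6)(0.025) + (7)(0.175) + (10)(0.775) = 9.125
E[X²] = (0)²(0.025) + (6)²(0.025) + (7)²(0.175) + (10)²(0.775) = 86.975
V(X) = E[X²] − (E[X])² = 86.975 − (9.125)² = 3.709375
σ(X) = √3.709375 ≈ 1.9260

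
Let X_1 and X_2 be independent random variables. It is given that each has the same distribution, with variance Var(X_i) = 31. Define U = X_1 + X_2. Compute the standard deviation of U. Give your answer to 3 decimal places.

By independence, Var(U) = (1)²Var(X_1) + (1)²Var(X_2)
= (1)²·31 + (1)²·31 = 62
SD(U) = √62 ≈ 7.874

7.874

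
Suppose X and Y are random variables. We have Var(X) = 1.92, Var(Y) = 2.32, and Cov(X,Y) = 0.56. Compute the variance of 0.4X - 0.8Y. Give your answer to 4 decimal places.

1.4336

Var(0.4X - 0.8Y) = (0.4)²·Var(X) + (-0.8)²·Var(Y) + 2·(0.4)·(-0.8)·Cov(X,Y)
= 0.16·1.92 + 0.64·2.32 + -0.64·0.56 = 1.4336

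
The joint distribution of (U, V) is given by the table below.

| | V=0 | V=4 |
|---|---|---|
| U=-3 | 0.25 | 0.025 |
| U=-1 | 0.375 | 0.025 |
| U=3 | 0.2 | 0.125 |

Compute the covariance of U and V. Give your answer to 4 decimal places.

1.2750

E[U] = -0.25,  E[V] = 0.7
E[UV] = 1.1
cov(U,V) = E[UV] − E[U]E[V] = 1.1 − (-0.25)(0.7) = 1.275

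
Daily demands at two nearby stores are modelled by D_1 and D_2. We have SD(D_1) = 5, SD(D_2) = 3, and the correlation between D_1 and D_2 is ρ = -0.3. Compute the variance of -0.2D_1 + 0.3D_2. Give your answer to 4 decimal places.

Var(D_1) = (5)² = 25;  Var(D_2) = (3)² = 9
Cov(D_1,D_2) = ρ·SD(D_1)·SD(D_2) = -0.3·5·3 = -4.5
Var(-0.2D_1 + 0.3D_2) = (-0.2)²·Var(D_1) + (0.3)²·Var(D_2) + 2·(-0.2)·(0.3)·Cov(D_1,D_2)
= 0.04·25 + 0.09·9 + -0.12·-4.5 = 2.35

2.3500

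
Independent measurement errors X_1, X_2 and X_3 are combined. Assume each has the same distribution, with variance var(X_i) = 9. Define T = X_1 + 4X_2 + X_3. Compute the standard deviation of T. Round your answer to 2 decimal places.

12.73

By independence, var(T) = (1)²var(X_1) + (4)²var(X_2) + (1)²var(X_3)
= (1)²·9 + (4)²·9 + (1)²·9 = 162
SD(T) = √162 ≈ 12.73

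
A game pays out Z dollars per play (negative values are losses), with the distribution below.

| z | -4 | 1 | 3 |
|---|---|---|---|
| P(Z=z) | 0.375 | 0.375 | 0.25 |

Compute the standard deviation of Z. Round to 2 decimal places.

2.91

E[Z] = (-4)(0.375) + (1)(0.375) + (3)(0.25) = -0.375
E[Z²] = (-4)²(0.375) + (1)²(0.375) + (3)²(0.25) = 8.625
Var(Z) = E[Z²] − (E[Z])² = 8.625 − (-0.375)² = 8.484375
σ(Z) = √8.484375 ≈ 2.91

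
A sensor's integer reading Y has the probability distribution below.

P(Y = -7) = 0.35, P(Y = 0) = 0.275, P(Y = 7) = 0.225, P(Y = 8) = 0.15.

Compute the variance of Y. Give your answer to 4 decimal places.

E[Y] = (-7)(0.35) + (0)(0.275) + (7)(0.225) + (8)(0.15) = 0.325
E[Y²] = (-7)²(0.35) + (0)²(0.275) + (7)²(0.225) + (8)²(0.15) = 37.775
V(Y) = E[Y²] − (E[Y])² = 37.775 − (0.325)² = 37.669375

37.6694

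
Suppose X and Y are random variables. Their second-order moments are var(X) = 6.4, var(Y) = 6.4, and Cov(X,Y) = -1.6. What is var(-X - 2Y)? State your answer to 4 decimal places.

var(-X - 2Y) = (-1)²·var(X) + (-2)²·var(Y) + 2·(-1)·(-2)·Cov(X,Y)
= 1·6.4 + 4·6.4 + 4·-1.6 = 25.6

25.6000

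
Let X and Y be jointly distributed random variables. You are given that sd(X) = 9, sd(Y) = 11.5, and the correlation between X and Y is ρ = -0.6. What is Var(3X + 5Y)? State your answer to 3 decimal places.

2172.250

Var(X) = (9)² = 81;  Var(Y) = (11.5)² = 132.25
Cov(X,Y) = ρ·sd(X)·sd(Y) = -0.6·9·11.5 = -62.1
Var(3X + 5Y) = (3)²·Var(X) + (5)²·Var(Y) + 2·(3)·(5)·Cov(X,Y)
= 9·81 + 25·132.25 + 30·-62.1 = 2172.25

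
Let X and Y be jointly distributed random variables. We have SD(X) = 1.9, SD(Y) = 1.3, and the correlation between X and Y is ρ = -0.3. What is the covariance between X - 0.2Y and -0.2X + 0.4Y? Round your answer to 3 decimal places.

-1.183

var(X) = (1.9)² = 3.61;  var(Y) = (1.3)² = 1.69
cov(X,Y) = ρ·SD(X)·SD(Y) = -0.3·1.9·1.3 = -0.741
cov(X - 0.2Y, -0.2X + 0.4Y) = (1)(-0.2)var(X) + (-0.2)(0.4)var(Y) + [(1)(0.4) + (-0.2)(-0.2)]cov(X,Y)
= -0.2·3.61 + -0.08·1.69 + 0.44·-0.741 = -1.18324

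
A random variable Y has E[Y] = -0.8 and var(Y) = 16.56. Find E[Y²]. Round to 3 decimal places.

17.200

E[Y²] = var(Y) + (E[Y])² = 16.56 + (-0.8)² = 17.2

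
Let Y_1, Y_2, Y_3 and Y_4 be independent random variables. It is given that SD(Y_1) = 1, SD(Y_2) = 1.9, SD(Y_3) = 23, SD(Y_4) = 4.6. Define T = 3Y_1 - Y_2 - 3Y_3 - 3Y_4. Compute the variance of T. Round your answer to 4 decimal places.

V(Y_1) = 1, V(Y_2) = 3.61, V(Y_3) = 529, V(Y_4) = 21.16
By independence, V(T) = (3)²V(Y_1) + (-1)²V(Y_2) + (-3)²V(Y_3) + (-3)²V(Y_4)
= (3)²·1 + (-1)²·3.61 + (-3)²·529 + (-3)²·21.16 = 4964.05

4964.0500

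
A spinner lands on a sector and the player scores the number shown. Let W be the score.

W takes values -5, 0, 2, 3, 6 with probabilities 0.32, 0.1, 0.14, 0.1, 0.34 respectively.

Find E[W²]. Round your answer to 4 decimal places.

21.7000

E[W²] = (-5)²(0.32) + (0)²(0.1) + (2)²(0.14) + (3)²(0.1) + (6)²(0.34) = 21.7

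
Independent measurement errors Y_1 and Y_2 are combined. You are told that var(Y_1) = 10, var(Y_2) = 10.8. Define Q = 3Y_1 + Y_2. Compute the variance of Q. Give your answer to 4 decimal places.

100.8000

By independence, var(Q) = (3)²var(Y_1) + (1)²var(Y_2)
= (3)²·10 + (1)²·10.8 = 100.8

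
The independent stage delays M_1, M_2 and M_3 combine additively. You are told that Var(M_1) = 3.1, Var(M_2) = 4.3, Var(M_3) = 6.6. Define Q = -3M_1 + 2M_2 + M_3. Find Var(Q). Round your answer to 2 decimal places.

By independence, Var(Q) = (-3)²Var(M_1) + (2)²Var(M_2) + (1)²Var(M_3)
= (-3)²·3.1 + (2)²·4.3 + (1)²·6.6 = 51.7

51.70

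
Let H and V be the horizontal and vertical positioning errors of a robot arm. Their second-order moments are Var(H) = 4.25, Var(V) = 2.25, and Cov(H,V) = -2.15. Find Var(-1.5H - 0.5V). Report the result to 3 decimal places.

Var(-1.5H - 0.5V) = (-1.5)²·Var(H) + (-0.5)²·Var(V) + 2·(-1.5)·(-0.5)·Cov(H,V)
= 2.25·4.25 + 0.25·2.25 + 1.5·-2.15 = 6.9

6.900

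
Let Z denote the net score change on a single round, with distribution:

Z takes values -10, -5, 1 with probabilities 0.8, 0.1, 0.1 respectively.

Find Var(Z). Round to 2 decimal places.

12.04

E[Z] = (-10)(0.8) + (-5)(0.1) + (1)(0.1) = -8.4
E[Z²] = (-10)²(0.8) + (-5)²(0.1) + (1)²(0.1) = 82.6
Var(Z) = E[Z²] − (E[Z])² = 82.6 − (-8.4)² = 12.04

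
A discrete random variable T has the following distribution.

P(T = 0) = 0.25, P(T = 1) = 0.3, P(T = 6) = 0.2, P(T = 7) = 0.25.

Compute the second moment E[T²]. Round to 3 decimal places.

E[T²] = (0)²(0.25) + (1)²(0.3) + (6)²(0.2) + (7)²(0.25) = 19.75

19.750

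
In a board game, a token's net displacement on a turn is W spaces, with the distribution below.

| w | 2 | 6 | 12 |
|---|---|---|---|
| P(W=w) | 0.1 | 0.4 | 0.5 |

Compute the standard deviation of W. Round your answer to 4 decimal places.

3.5833

E[W] = (2)(0.1) + (6)(0.4) + (12)(0.5) = 8.6
E[W²] = (2)²(0.1) + (6)²(0.4) + (12)²(0.5) = 86.8
V(W) = E[W²] − (E[W])² = 86.8 − (8.6)² = 12.84
SD(W) = √12.84 ≈ 3.5833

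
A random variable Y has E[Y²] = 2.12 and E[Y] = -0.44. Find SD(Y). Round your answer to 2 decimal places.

Var(Y) = 2.12 − (-0.44)² = 1.9264
SD(Y) = √1.9264 ≈ 1.39

1.39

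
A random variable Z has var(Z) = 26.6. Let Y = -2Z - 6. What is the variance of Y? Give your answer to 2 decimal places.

var(-2Z - 6) = (-2)²·var(Z) = 4·26.6 = 106.4

106.40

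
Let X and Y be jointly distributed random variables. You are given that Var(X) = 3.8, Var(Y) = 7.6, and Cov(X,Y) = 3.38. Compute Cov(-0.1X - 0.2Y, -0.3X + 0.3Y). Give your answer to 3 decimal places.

-0.241

Cov(-0.1X - 0.2Y, -0.3X + 0.3Y) = (-0.1)(-0.3)Var(X) + (-0.2)(0.3)Var(Y) + [(-0.1)(0.3) + (-0.2)(-0.3)]Cov(X,Y)
= 0.03·3.8 + -0.06·7.6 + 0.03·3.38 = -0.2406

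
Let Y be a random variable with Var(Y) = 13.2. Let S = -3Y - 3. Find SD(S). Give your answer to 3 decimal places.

Var(-3Y - 3) = (-3)²·13.2 = 118.8
SD(S) = √118.8 ≈ 10.900

10.900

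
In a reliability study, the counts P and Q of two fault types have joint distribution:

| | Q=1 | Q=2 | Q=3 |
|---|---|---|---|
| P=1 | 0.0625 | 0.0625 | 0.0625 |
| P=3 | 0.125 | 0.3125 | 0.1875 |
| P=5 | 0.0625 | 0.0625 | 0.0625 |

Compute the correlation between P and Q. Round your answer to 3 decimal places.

E[P] = 3,  E[Q] = 2.0625
E[PQ] = 6.1875
Cov(P,Q) = E[PQ] − E[P]E[Q] = 6.1875 − (3)(2.0625) = 0
Var(P) = 1.5,  Var(Q) = 0.55859375
ρ = 0 / √(1.5·0.55859375) ≈ 0.000

0.000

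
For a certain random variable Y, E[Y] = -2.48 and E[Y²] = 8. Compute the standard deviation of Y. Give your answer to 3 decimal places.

1.360

Var(Y) = 8 − (-2.48)² = 1.8496
SD(Y) = √1.8496 ≈ 1.360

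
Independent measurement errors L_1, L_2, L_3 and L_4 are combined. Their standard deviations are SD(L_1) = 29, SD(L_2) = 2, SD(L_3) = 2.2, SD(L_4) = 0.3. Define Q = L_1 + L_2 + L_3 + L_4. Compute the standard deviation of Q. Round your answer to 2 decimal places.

Var(L_1) = 841, Var(L_2) = 4, Var(L_3) = 4.84, Var(L_4) = 0.09
By independence, Var(Q) = (1)²Var(L_1) + (1)²Var(L_2) + (1)²Var(L_3) + (1)²Var(L_4)
= (1)²·841 + (1)²·4 + (1)²·4.84 + (1)²·0.09 = 849.93
SD(Q) = √849.93 ≈ 29.15

29.15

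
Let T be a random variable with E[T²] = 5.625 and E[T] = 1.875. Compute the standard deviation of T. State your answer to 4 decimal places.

1.4524

var(T) = 5.625 − (1.875)² = 2.109375
sd(T) = √2.109375 ≈ 1.4524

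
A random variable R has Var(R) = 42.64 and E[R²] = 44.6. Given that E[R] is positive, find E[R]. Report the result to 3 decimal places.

1.400

(E[R])² = E[R²] − Var(R) = 44.6 − 42.64 = 1.96
E[R] = √1.96 = 1.4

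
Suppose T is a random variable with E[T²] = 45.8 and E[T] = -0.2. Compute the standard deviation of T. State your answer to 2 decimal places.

6.76

Var(T) = 45.8 − (-0.2)² = 45.76
SD(T) = √45.76 ≈ 6.76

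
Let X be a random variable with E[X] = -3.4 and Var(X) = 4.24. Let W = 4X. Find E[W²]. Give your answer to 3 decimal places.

E[4X] = 4·-3.4 = -13.6
Var(4X) = (4)²·4.24 = 67.84
E[W²] = Var(W) + (E[W])² = 67.84 + (-13.6)² = 252.8

252.800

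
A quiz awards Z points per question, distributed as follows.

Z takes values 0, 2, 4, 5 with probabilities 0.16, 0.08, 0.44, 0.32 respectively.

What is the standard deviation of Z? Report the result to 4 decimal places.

E[Z] = (0)(0.16) + (2)(0.08) + (4)(0.44) + (5)(0.32) = 3.52
E[Z²] = (0)²(0.16) + (2)²(0.08) + (4)²(0.44) + (5)²(0.32) = 15.36
Var(Z) = E[Z²] − (E[Z])² = 15.36 − (3.52)² = 2.9696
σ(Z) = √2.9696 ≈ 1.7233

1.7233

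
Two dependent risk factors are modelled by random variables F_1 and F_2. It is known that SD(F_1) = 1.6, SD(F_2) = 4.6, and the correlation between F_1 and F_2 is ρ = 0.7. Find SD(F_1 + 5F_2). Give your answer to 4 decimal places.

Var(F_1) = (1.6)² = 2.56;  Var(F_2) = (4.6)² = 21.16
Cov(F_1,F_2) = ρ·SD(F_1)·SD(F_2) = 0.7·1.6·4.6 = 5.152
Var(F_1 + 5F_2) = (1)²·Var(F_1) + (5)²·Var(F_2) + 2·(1)·(5)·Cov(F_1,F_2)
= 1·2.56 + 25·21.16 + 10·5.152 = 583.08
SD(F_1 + 5F_2) = √583.08 ≈ 24.1470

24.1470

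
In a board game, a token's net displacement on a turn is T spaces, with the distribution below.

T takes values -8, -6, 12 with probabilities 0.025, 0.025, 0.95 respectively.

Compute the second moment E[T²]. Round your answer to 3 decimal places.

E[T²] = (-8)²(0.025) + (-6)²(0.025) + (12)²(0.95) = 139.3

139.300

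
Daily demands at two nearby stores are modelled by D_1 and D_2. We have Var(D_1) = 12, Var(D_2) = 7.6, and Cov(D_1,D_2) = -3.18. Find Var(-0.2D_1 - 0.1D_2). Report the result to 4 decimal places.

Var(-0.2D_1 - 0.1D_2) = (-0.2)²·Var(D_1) + (-0.1)²·Var(D_2) + 2·(-0.2)·(-0.1)·Cov(D_1,D_2)
= 0.04·12 + 0.01·7.6 + 0.04·-3.18 = 0.4288

0.4288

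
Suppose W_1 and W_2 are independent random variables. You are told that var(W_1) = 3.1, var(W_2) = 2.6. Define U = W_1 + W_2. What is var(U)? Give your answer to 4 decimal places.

By independence, var(U) = (1)²var(W_1) + (1)²var(W_2)
= (1)²·3.1 + (1)²·2.6 = 5.7

5.7000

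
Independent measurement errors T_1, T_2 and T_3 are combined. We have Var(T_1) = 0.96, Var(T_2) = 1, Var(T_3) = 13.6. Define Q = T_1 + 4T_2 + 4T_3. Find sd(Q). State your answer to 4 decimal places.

By independence, Var(Q) = (1)²Var(T_1) + (4)²Var(T_2) + (4)²Var(T_3)
= (1)²·0.96 + (4)²·1 + (4)²·13.6 = 234.56
sd(Q) = √234.56 ≈ 15.3154

15.3154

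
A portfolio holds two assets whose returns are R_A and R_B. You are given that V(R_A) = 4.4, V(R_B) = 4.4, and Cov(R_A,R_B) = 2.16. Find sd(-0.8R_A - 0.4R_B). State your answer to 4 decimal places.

V(-0.8R_A - 0.4R_B) = (-0.8)²·V(R_A) + (-0.4)²·V(R_B) + 2·(-0.8)·(-0.4)·Cov(R_A,R_B)
= 0.64·4.4 + 0.16·4.4 + 0.64·2.16 = 4.9024
sd(-0.8R_A - 0.4R_B) = √4.9024 ≈ 2.2141

2.2141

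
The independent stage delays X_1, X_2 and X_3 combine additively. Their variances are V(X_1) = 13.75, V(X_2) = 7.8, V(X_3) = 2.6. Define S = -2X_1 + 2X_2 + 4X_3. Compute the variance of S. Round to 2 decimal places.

127.80

By independence, V(S) = (-2)²V(X_1) + (2)²V(X_2) + (4)²V(X_3)
= (-2)²·13.75 + (2)²·7.8 + (4)²·2.6 = 127.8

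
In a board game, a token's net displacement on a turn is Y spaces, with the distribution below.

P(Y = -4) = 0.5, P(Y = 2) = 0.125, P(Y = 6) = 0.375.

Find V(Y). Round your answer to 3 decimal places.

21.750

E[Y] = (-4)(0.5) + (2)(0.125) + (6)(0.375) = 0.5
E[Y²] = (-4)²(0.5) + (2)²(0.125) + (6)²(0.375) = 22
V(Y) = E[Y²] − (E[Y])² = 22 − (0.5)² = 21.75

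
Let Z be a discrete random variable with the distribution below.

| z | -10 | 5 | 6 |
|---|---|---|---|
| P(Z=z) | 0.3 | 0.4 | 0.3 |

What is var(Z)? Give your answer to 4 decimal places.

50.1600

E[Z] = (-10)(0.3) + (5)(0.4) + (6)(0.3) = 0.8
E[Z²] = (-10)²(0.3) + (5)²(0.4) + (6)²(0.3) = 50.8
var(Z) = E[Z²] − (E[Z])² = 50.8 − (0.8)² = 50.16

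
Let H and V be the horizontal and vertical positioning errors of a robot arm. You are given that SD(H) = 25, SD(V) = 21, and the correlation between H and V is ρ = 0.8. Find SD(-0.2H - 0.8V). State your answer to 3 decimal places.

var(H) = (25)² = 625;  var(V) = (21)² = 441
Cov(H,V) = ρ·SD(H)·SD(V) = 0.8·25·21 = 420
var(-0.2H - 0.8V) = (-0.2)²·var(H) + (-0.8)²·var(V) + 2·(-0.2)·(-0.8)·Cov(H,V)
= 0.04·625 + 0.64·441 + 0.32·420 = 441.64
SD(-0.2H - 0.8V) = √441.64 ≈ 21.015

21.015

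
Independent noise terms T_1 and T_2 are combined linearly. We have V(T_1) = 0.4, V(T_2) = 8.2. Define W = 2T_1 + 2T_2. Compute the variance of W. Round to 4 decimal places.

By independence, V(W) = (2)²V(T_1) + (2)²V(T_2)
= (2)²·0.4 + (2)²·8.2 = 34.4

34.4000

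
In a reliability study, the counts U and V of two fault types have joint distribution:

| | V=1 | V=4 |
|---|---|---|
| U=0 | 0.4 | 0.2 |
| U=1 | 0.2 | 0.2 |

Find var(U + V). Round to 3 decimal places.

2.640

E[U] = 0.4,  E[V] = 2.2,  E[UV] = 1
var(U) = 0.4 − (0.4)² = 0.24;  var(V) = 7 − (2.2)² = 2.16
cov(U,V) = 1 − (0.4)(2.2) = 0.12
var(U + V) = (1)²·0.24 + (1)²·2.16 + 2·(1)·(1)·0.12 = 2.64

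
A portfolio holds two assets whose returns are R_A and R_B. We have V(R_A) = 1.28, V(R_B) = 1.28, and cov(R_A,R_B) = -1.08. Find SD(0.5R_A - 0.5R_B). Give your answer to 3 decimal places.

1.086

V(0.5R_A - 0.5R_B) = (0.5)²·V(R_A) + (-0.5)²·V(R_B) + 2·(0.5)·(-0.5)·cov(R_A,R_B)
= 0.25·1.28 + 0.25·1.28 + -0.5·-1.08 = 1.18
SD(0.5R_A - 0.5R_B) = √1.18 ≈ 1.086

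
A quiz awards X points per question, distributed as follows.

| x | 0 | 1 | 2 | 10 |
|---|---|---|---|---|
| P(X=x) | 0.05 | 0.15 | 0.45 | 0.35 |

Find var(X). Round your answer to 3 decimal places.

E[X] = (0)(0.05) + (1)(0.15) + (2)(0.45) + (10)(0.35) = 4.55
E[X²] = (0)²(0.05) + (1)²(0.15) + (2)²(0.45) + (10)²(0.35) = 36.95
var(X) = E[X²] − (E[X])² = 36.95 − (4.55)² = 16.2475

16.248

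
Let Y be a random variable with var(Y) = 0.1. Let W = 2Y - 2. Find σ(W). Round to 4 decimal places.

var(2Y - 2) = (2)²·0.1 = 0.4
σ(W) = √0.4 ≈ 0.6325

0.6325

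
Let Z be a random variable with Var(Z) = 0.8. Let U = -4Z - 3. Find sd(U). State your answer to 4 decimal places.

3.5777

Var(-4Z - 3) = (-4)²·0.8 = 12.8
sd(U) = √12.8 ≈ 3.5777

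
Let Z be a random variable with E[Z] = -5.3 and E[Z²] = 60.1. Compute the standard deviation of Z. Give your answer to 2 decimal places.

var(Z) = 60.1 − (-5.3)² = 32.01
SD(Z) = √32.01 ≈ 5.66

5.66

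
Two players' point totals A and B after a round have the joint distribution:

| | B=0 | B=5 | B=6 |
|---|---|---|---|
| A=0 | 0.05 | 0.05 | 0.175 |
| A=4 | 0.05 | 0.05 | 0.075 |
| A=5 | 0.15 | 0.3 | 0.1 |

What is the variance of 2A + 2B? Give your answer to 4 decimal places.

34.9900

E[A] = 3.45,  E[B] = 4.1,  E[AB] = 13.3
var(A) = 16.55 − (3.45)² = 4.6475;  var(B) = 22.6 − (4.1)² = 5.79
Cov(A,B) = 13.3 − (3.45)(4.1) = -0.845
var(2A + 2B) = (2)²·4.6475 + (2)²·5.79 + 2·(2)·(2)·-0.845 = 34.99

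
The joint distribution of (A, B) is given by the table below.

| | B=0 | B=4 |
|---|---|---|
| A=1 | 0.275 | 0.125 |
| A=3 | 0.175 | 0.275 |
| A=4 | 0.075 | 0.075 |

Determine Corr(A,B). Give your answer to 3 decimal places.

E[A] = 2.35,  E[B] = 1.9
E[AB] = 5
Cov(A,B) = E[AB] − E[A]E[B] = 5 − (2.35)(1.9) = 0.535
Var(A) = 1.3275,  Var(B) = 3.99
ρ = 0.535 / √(1.3275·3.99) ≈ 0.232

0.232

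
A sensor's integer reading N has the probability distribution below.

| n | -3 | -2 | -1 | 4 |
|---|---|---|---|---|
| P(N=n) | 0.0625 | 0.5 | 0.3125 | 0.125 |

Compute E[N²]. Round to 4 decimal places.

4.8750

E[N²] = (-3)²(0.0625) + (-2)²(0.5) + (-1)²(0.3125) + (4)²(0.125) = 4.875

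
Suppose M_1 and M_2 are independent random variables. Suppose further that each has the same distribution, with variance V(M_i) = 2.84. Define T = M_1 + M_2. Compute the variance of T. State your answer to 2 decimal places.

5.68

By independence, V(T) = (1)²V(M_1) + (1)²V(M_2)
= (1)²·2.84 + (1)²·2.84 = 5.68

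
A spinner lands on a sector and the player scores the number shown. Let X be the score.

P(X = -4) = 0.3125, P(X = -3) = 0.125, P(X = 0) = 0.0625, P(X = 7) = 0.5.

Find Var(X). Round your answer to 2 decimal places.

27.11

E[X] = (-4)(0.3125) + (-3)(0.125) + (0)(0.0625) + (7)(0.5) = 1.875
E[X²] = (-4)²(0.3125) + (-3)²(0.125) + (0)²(0.0625) + (7)²(0.5) = 30.625
Var(X) = E[X²] − (E[X])² = 30.625 − (1.875)² = 27.109375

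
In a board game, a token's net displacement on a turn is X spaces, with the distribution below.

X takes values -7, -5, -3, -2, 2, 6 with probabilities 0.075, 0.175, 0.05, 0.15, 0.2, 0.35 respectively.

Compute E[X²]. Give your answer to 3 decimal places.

22.500

E[X²] = (-7)²(0.075) + (-5)²(0.175) + (-3)²(0.05) + (-2)²(0.15) + (2)²(0.2) + (6)²(0.35) = 22.5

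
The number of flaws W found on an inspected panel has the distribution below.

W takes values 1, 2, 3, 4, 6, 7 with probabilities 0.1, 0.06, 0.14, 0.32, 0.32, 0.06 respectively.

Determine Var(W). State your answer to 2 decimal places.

E[W] = (1)(0.1) + (2)(0.06) + (3)(0.14) + (4)(0.32) + (6)(0.32) + (7)(0.06) = 4.26
E[W²] = (1)²(0.1) + (2)²(0.06) + (3)²(0.14) + (4)²(0.32) + (6)²(0.32) + (7)²(0.06) = 21.18
Var(W) = E[W²] − (E[W])² = 21.18 − (4.26)² = 3.0324

3.03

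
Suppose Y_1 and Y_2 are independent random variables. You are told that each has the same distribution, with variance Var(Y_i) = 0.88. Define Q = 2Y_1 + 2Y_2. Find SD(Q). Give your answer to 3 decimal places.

By independence, Var(Q) = (2)²Var(Y_1) + (2)²Var(Y_2)
= (2)²·0.88 + (2)²·0.88 = 7.04
SD(Q) = √7.04 ≈ 2.653

2.653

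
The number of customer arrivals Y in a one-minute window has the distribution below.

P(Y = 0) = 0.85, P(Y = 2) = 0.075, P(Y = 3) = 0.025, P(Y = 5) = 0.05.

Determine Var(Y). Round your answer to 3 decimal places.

E[Y] = (0)(0.85) + (2)(0.075) + (3)(0.025) + (5)(0.05) = 0.475
E[Y²] = (0)²(0.85) + (2)²(0.075) + (3)²(0.025) + (5)²(0.05) = 1.775
Var(Y) = E[Y²] − (E[Y])² = 1.775 − (0.475)² = 1.549375

1.549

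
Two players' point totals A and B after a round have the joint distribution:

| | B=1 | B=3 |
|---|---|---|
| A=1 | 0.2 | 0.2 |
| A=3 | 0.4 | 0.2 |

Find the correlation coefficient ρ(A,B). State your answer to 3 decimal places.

-0.167

E[A] = 2.2,  E[B] = 1.8
E[AB] = 3.8
Cov(A,B) = E[AB] − E[A]E[B] = 3.8 − (2.2)(1.8) = -0.16
Var(A) = 0.96,  Var(B) = 0.96
ρ = -0.16 / √(0.96·0.96) ≈ -0.167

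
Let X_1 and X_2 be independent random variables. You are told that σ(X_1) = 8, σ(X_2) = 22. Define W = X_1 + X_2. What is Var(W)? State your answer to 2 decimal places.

548.00

Var(X_1) = 64, Var(X_2) = 484
By independence, Var(W) = (1)²Var(X_1) + (1)²Var(X_2)
= (1)²·64 + (1)²·484 = 548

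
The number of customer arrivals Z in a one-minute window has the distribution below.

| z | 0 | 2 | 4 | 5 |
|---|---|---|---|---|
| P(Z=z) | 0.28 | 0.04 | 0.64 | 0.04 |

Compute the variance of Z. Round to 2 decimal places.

3.33

E[Z] = (0)(0.28) + (2)(0.04) + (4)(0.64) + (5)(0.04) = 2.84
E[Z²] = (0)²(0.28) + (2)²(0.04) + (4)²(0.64) + (5)²(0.04) = 11.4
Var(Z) = E[Z²] − (E[Z])² = 11.4 − (2.84)² = 3.3344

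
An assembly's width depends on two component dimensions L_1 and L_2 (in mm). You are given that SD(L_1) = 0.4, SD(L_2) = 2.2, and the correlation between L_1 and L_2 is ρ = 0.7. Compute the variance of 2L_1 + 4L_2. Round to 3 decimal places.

var(L_1) = (0.4)² = 0.16;  var(L_2) = (2.2)² = 4.84
Cov(L_1,L_2) = ρ·SD(L_1)·SD(L_2) = 0.7·0.4·2.2 = 0.616
var(2L_1 + 4L_2) = (2)²·var(L_1) + (4)²·var(L_2) + 2·(2)·(4)·Cov(L_1,L_2)
= 4·0.16 + 16·4.84 + 16·0.616 = 87.936

87.936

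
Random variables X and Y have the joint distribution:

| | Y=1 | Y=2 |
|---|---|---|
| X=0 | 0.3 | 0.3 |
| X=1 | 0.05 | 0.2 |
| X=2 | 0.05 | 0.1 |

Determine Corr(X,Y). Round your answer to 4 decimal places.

E[X] = 0.55,  E[Y] = 1.6
E[XY] = 0.95
Cov(X,Y) = E[XY] − E[X]E[Y] = 0.95 − (0.55)(1.6) = 0.07
V(X) = 0.5475,  V(Y) = 0.24
ρ = 0.07 / √(0.5475·0.24) ≈ 0.1931

0.1931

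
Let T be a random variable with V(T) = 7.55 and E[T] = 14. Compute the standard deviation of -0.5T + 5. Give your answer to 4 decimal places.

1.3739

V(-0.5T + 5) = (-0.5)²·7.55 = 1.8875
sd(-0.5T + 5) = √1.8875 ≈ 1.3739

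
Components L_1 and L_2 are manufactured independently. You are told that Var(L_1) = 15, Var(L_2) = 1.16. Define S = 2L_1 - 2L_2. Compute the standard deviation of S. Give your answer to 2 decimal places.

8.04

By independence, Var(S) = (2)²Var(L_1) + (-2)²Var(L_2)
= (2)²·15 + (-2)²·1.16 = 64.64
σ(S) = √64.64 ≈ 8.04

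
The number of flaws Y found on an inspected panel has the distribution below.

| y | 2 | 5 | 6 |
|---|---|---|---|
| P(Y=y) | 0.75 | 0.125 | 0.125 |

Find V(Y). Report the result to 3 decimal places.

E[Y] = (2)(0.75) + (5)(0.125) + (6)(0.125) = 2.875
E[Y²] = (2)²(0.75) + (5)²(0.125) + (6)²(0.125) = 10.625
V(Y) = E[Y²] − (E[Y])² = 10.625 − (2.875)² = 2.359375

2.359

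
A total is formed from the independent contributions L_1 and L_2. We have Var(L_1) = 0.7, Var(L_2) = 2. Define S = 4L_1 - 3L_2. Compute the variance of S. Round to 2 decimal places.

29.20

By independence, Var(S) = (4)²Var(L_1) + (-3)²Var(L_2)
= (4)²·0.7 + (-3)²·2 = 29.2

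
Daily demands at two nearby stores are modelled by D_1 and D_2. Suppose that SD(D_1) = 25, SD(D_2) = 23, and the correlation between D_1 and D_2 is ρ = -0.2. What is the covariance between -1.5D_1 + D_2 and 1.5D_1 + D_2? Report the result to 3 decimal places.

V(D_1) = (25)² = 625;  V(D_2) = (23)² = 529
Cov(D_1,D_2) = ρ·SD(D_1)·SD(D_2) = -0.2·25·23 = -115
Cov(-1.5D_1 + D_2, 1.5D_1 + D_2) = (-1.5)(1.5)V(D_1) + (1)(1)V(D_2) + [(-1.5)(1) + (1)(1.5)]Cov(D_1,D_2)
= -2.25·625 + 1·529 + 0·-115 = -877.25

-877.250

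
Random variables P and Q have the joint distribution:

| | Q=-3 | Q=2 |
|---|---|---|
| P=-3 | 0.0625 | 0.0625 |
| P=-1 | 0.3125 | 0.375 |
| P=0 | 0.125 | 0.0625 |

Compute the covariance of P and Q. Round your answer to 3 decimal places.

E[P] = -1.0625,  E[Q] = -0.5
E[PQ] = 0.375
Cov(P,Q) = E[PQ] − E[P]E[Q] = 0.375 − (-1.0625)(-0.5) = -0.15625

-0.156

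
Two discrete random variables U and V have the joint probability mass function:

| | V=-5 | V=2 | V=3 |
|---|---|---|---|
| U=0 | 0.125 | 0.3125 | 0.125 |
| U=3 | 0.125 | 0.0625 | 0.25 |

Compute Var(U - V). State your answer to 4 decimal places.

13.0898

E[U] = 1.3125,  E[V] = 0.625,  E[UV] = 0.75
Var(U) = 3.9375 − (1.3125)² = 2.21484375;  Var(V) = 11.125 − (0.625)² = 10.734375
cov(U,V) = 0.75 − (1.3125)(0.625) = -0.0703125
Var(U - V) = (1)²·2.21484375 + (-1)²·10.734375 + 2·(1)·(-1)·-0.0703125 = 13.08984375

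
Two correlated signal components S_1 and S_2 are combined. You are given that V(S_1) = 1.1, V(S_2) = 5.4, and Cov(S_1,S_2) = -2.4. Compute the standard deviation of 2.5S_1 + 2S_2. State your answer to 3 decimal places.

2.115

V(2.5S_1 + 2S_2) = (2.5)²·V(S_1) + (2)²·V(S_2) + 2·(2.5)·(2)·Cov(S_1,S_2)
= 6.25·1.1 + 4·5.4 + 10·-2.4 = 4.475
σ(2.5S_1 + 2S_2) = √4.475 ≈ 2.115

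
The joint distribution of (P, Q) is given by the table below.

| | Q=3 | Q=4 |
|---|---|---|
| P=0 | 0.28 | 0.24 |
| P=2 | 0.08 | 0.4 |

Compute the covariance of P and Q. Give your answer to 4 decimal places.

E[P] = 0.96,  E[Q] = 3.64
E[PQ] = 3.68
Cov(P,Q) = E[PQ] − E[P]E[Q] = 3.68 − (0.96)(3.64) = 0.1856

0.1856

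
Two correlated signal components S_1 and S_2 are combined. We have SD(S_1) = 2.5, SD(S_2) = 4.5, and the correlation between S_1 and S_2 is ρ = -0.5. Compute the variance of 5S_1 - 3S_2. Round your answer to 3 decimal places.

Var(S_1) = (2.5)² = 6.25;  Var(S_2) = (4.5)² = 20.25
Cov(S_1,S_2) = ρ·SD(S_1)·SD(S_2) = -0.5·2.5·4.5 = -5.625
Var(5S_1 - 3S_2) = (5)²·Var(S_1) + (-3)²·Var(S_2) + 2·(5)·(-3)·Cov(S_1,S_2)
= 25·6.25 + 9·20.25 + -30·-5.625 = 507.25

507.250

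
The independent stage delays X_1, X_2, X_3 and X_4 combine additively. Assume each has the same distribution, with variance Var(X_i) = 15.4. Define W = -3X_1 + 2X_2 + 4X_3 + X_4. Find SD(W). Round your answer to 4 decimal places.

By independence, Var(W) = (-3)²Var(X_1) + (2)²Var(X_2) + (4)²Var(X_3) + (1)²Var(X_4)
= (-3)²·15.4 + (2)²·15.4 + (4)²·15.4 + (1)²·15.4 = 462
SD(W) = √462 ≈ 21.4942

21.4942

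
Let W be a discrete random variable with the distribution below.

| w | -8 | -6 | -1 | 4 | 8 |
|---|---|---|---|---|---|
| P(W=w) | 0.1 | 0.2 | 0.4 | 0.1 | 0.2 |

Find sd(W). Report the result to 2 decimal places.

E[W] = (-8)(0.1) + (-6)(0.2) + (-1)(0.4) + (4)(0.1) + (8)(0.2) = -0.4
E[W²] = (-8)²(0.1) + (-6)²(0.2) + (-1)²(0.4) + (4)²(0.1) + (8)²(0.2) = 28.4
Var(W) = E[W²] − (E[W])² = 28.4 − (-0.4)² = 28.24
sd(W) = √28.24 ≈ 5.31

5.31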